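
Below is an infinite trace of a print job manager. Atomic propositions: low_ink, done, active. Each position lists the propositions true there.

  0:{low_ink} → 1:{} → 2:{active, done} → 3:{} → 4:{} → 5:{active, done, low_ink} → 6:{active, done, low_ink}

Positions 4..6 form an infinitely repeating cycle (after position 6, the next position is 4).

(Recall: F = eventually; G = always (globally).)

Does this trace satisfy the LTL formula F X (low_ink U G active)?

Violated

X (low_ink U G active) is false at every position 0..6, so it never becomes true and F X (low_ink U G active) fails.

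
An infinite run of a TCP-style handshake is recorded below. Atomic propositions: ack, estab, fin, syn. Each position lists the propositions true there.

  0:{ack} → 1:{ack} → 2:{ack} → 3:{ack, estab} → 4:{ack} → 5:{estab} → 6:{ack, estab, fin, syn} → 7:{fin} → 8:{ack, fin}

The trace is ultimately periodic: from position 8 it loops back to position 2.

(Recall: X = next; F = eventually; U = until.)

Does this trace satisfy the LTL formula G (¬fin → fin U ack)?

Violated

¬fin → fin U ack must hold at every position from 0 onward. It fails at position 5, so G (¬fin → fin U ack) is false.
Positions where ¬fin holds: 0, 1, 2, 3, 4, 5.
Check fin U ack at each: 0→ok, 1→ok, 2→ok, 3→ok, 4→ok, 5→fails.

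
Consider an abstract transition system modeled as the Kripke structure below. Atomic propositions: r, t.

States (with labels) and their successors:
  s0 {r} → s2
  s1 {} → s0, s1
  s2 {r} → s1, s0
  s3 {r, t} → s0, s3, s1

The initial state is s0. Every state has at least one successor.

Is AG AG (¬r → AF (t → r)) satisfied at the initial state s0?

Holds

States satisfying AG (¬r → AF (t → r)): {s0, s1, s2, s3}.
States satisfying AG AG (¬r → AF (t → r)): {s0, s1, s2, s3}.
Every state reachable from s0 satisfies AG (¬r → AF (t → r)).
s0 ∈ Sat(AG AG (¬r → AF (t → r))).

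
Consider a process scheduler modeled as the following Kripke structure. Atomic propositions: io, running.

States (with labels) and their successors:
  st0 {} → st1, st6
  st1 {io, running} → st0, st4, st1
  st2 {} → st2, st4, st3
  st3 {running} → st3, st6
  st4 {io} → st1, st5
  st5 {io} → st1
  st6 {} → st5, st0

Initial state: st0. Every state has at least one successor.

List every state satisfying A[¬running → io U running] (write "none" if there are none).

States satisfying ¬running → io: {st1, st3, st4, st5}.
States satisfying running: {st1, st3}.
States satisfying A[¬running → io U running]: {st1, st3, st4, st5}.

{st1, st3, st4, st5}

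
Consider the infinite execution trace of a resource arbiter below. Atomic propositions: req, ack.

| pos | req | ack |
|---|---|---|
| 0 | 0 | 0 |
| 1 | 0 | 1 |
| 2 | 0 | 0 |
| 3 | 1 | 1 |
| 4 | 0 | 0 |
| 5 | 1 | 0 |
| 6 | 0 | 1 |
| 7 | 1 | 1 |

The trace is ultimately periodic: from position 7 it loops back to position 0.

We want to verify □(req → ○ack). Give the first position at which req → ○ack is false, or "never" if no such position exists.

3

Check req → ○ack at each position in order: 0 ✓, 1 ✓, 2 ✓.
At position 3 the labels are {ack, req} and the next position 4 has {}, so req → ○ack is false there. This is the first violation.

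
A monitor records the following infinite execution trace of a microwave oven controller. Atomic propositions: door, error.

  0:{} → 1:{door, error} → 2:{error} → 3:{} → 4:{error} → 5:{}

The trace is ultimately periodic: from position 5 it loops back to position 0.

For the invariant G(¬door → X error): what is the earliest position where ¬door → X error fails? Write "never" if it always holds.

Check ¬door → X error at each position in order: 0 ✓, 1 ✓.
At position 2 the labels are {error} and the next position 3 has {}, so ¬door → X error is false there. This is the first violation.

2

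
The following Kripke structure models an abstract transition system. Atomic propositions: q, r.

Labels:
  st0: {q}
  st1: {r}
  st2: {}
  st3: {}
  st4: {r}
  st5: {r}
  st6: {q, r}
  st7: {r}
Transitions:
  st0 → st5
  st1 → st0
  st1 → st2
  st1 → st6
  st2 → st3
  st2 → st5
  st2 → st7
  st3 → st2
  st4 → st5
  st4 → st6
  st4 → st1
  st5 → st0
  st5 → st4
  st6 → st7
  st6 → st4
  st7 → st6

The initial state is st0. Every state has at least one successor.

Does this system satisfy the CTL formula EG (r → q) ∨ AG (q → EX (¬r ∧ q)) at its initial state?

States satisfying r → q: {st0, st2, st3, st6}.
States satisfying EG (r → q): {st2, st3}.
States satisfying q → EX (¬r ∧ q): {st1, st2, st3, st4, st5, st7}.
States satisfying AG (q → EX (¬r ∧ q)): ∅.
States satisfying EG (r → q) ∨ AG (q → EX (¬r ∧ q)): {st2, st3}.
st0 ∉ Sat(EG (r → q) ∨ AG (q → EX (¬r ∧ q))).

No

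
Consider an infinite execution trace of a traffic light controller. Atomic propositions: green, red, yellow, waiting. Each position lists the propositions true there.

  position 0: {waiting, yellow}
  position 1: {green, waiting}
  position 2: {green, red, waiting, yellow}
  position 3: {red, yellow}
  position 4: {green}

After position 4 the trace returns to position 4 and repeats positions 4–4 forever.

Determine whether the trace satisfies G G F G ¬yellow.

Yes

G F G ¬yellow holds at every position 0..4, and those are all positions ever visited, so G G F G ¬yellow holds.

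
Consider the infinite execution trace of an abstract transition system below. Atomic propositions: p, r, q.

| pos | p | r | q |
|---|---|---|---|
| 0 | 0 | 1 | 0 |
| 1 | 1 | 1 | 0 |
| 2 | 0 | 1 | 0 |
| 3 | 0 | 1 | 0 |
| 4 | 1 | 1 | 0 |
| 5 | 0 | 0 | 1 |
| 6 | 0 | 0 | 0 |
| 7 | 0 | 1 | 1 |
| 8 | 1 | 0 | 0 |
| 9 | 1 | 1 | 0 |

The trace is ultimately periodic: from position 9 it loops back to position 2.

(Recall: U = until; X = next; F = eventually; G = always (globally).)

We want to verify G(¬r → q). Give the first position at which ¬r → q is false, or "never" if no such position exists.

6

Check ¬r → q at each position in order: 0 ✓, 1 ✓, 2 ✓, 3 ✓, 4 ✓, 5 ✓.
At position 6 the labels are {}, so ¬r → q is false there. This is the first violation.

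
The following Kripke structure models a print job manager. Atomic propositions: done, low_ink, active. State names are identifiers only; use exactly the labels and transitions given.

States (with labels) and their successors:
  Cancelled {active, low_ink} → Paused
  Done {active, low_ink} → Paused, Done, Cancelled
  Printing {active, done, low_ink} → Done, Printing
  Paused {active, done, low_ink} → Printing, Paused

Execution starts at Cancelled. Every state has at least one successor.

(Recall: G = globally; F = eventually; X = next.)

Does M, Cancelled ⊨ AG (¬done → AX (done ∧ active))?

States satisfying ¬done → AX (done ∧ active): {Cancelled, Printing, Paused}.
States satisfying AG (¬done → AX (done ∧ active)): ∅.
Done is reachable from Cancelled and violates ¬done → AX (done ∧ active), so AG fails at Cancelled.
Cancelled ∉ Sat(AG (¬done → AX (done ∧ active))).

Violated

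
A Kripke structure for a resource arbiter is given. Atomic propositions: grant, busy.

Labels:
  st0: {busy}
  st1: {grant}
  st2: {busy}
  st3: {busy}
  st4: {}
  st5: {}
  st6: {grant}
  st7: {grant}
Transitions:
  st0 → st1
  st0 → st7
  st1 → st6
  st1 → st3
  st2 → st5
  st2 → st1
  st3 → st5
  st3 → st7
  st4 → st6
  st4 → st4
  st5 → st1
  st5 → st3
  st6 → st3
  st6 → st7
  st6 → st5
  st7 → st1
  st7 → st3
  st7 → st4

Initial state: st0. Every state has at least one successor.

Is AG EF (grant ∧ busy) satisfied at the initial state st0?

Does not hold

States satisfying EF (grant ∧ busy): ∅.
States satisfying AG EF (grant ∧ busy): ∅.
st0 is reachable from st0 and violates EF (grant ∧ busy), so AG fails at st0.
st0 ∉ Sat(AG EF (grant ∧ busy)).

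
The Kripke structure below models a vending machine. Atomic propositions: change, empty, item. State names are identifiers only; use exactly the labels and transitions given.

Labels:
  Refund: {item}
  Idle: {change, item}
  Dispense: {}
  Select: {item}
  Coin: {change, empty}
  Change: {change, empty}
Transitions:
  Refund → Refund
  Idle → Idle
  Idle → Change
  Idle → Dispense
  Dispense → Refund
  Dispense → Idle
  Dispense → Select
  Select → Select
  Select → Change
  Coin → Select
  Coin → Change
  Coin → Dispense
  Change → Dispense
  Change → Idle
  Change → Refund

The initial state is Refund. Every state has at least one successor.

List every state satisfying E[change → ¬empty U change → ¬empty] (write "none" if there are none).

States satisfying change → ¬empty: {Refund, Idle, Dispense, Select}.
States satisfying E[change → ¬empty U change → ¬empty]: {Refund, Idle, Dispense, Select}.

{Refund, Idle, Dispense, Select}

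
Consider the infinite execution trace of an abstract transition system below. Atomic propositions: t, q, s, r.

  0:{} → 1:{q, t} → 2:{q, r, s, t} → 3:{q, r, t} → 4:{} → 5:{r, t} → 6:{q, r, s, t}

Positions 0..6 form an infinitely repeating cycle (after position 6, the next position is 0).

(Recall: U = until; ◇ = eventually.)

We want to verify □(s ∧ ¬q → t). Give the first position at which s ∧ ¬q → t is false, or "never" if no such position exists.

s ∧ ¬q → t holds at every position 0..6, and those are all the positions the trace ever visits, so the invariant □(s ∧ ¬q → t) is never violated.

never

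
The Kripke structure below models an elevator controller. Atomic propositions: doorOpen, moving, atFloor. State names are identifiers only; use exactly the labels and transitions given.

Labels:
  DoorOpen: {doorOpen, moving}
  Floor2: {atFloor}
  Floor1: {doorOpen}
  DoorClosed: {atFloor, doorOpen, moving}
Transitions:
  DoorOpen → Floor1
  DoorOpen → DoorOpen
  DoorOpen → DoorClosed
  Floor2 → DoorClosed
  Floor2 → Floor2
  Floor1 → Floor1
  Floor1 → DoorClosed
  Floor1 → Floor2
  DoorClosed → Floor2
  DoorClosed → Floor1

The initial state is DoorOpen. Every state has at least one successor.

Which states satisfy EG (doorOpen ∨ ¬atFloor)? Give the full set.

{DoorOpen, Floor1, DoorClosed}

States satisfying doorOpen ∨ ¬atFloor: {DoorOpen, Floor1, DoorClosed}.
States satisfying EG (doorOpen ∨ ¬atFloor): {DoorOpen, Floor1, DoorClosed}.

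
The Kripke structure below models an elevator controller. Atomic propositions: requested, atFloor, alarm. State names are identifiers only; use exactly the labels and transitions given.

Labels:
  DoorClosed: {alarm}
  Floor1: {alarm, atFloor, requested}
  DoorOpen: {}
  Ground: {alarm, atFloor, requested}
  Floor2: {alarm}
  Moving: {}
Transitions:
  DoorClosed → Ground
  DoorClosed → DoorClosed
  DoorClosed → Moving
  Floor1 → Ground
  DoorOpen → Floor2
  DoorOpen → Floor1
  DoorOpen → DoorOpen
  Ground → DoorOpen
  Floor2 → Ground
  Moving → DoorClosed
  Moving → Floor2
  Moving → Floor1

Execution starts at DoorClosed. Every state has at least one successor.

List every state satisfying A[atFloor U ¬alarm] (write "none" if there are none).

{Floor1, DoorOpen, Ground, Moving}

States satisfying atFloor: {Floor1, Ground}.
States satisfying ¬alarm: {DoorOpen, Moving}.
States satisfying A[atFloor U ¬alarm]: {Floor1, DoorOpen, Ground, Moving}.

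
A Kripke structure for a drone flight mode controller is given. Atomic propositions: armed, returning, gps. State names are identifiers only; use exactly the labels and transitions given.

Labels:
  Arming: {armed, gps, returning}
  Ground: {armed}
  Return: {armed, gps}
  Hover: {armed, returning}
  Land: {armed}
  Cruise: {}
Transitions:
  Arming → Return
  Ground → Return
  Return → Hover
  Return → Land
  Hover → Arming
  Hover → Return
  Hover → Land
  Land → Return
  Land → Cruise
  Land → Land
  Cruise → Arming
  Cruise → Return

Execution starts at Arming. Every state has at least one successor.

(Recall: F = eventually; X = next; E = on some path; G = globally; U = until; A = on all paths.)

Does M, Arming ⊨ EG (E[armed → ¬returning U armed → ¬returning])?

Violated

States satisfying E[armed → ¬returning U armed → ¬returning]: {Ground, Return, Land, Cruise}.
States satisfying EG (E[armed → ¬returning U armed → ¬returning]): {Ground, Return, Land, Cruise}.
No suitable path/successor from Arming witnesses the formula.
Arming ∉ Sat(EG (E[armed → ¬returning U armed → ¬returning])).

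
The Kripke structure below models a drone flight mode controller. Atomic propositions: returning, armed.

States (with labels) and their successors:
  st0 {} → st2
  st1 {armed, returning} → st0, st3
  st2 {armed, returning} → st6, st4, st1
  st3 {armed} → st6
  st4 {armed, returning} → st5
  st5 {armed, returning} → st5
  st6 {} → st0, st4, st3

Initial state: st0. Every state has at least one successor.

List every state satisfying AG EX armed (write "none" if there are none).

{st4, st5}

States satisfying EX armed: {st0, st1, st2, st4, st5, st6}.
States satisfying AG EX armed: {st4, st5}.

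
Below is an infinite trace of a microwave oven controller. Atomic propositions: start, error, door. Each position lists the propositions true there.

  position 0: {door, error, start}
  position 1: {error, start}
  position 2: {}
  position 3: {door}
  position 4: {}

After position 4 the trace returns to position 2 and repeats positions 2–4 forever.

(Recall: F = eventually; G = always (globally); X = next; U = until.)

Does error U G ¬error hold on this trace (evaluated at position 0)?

Walking from position 0: G ¬error first holds at position 2, and error holds at every earlier position along the way, so error U G ¬error holds.

Satisfied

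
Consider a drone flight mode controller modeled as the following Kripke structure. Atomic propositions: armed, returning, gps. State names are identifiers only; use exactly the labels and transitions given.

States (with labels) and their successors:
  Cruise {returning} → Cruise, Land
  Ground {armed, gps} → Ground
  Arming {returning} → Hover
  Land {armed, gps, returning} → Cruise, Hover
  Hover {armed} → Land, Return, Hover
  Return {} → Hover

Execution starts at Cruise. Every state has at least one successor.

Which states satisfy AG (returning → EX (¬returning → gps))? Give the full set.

States satisfying returning → EX (¬returning → gps): {Cruise, Ground, Land, Hover, Return}.
States satisfying AG (returning → EX (¬returning → gps)): {Cruise, Ground, Land, Hover, Return}.

{Cruise, Ground, Land, Hover, Return}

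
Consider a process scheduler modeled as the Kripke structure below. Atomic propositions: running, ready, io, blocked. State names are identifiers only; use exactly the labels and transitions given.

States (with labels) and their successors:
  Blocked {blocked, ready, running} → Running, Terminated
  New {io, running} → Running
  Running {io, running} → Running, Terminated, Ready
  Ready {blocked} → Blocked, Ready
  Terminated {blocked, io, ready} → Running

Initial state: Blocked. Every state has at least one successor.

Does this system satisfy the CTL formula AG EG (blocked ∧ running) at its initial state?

States satisfying EG (blocked ∧ running): ∅.
States satisfying AG EG (blocked ∧ running): ∅.
Blocked is reachable from Blocked and violates EG (blocked ∧ running), so AG fails at Blocked.
Blocked ∉ Sat(AG EG (blocked ∧ running)).

No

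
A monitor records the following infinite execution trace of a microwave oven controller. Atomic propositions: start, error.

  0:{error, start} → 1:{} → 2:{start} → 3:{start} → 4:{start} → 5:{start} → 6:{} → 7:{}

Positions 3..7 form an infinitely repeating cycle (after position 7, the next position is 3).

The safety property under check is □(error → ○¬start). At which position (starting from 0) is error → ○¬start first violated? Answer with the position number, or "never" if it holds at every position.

error → ○¬start holds at every position 0..7, and those are all the positions the trace ever visits, so the invariant □(error → ○¬start) is never violated.

never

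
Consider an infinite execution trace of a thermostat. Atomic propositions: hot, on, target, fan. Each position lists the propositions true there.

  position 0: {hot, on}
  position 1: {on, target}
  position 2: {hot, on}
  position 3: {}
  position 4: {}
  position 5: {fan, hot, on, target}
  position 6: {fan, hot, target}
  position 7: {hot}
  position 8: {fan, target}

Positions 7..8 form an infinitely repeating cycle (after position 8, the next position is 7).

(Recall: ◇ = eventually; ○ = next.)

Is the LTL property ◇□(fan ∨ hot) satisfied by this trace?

Holds

□(fan ∨ hot) holds at position 5, which is reachable from 0, so ◇□(fan ∨ hot) holds.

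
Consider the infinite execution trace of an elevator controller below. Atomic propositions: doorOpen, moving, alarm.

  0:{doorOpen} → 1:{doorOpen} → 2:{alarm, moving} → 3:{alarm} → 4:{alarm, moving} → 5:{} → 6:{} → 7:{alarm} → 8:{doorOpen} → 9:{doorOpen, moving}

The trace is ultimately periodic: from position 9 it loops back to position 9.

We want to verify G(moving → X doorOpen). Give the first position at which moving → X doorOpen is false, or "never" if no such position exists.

2

Check moving → X doorOpen at each position in order: 0 ✓, 1 ✓.
At position 2 the labels are {alarm, moving} and the next position 3 has {alarm}, so moving → X doorOpen is false there. This is the first violation.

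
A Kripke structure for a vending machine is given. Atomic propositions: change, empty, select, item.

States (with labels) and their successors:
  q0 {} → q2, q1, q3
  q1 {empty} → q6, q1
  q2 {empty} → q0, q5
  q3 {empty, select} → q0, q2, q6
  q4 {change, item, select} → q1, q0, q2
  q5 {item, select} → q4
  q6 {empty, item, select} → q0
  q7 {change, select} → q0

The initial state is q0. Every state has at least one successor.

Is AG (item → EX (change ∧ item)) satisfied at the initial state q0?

Does not hold

States satisfying item → EX (change ∧ item): {q0, q1, q2, q3, q5, q7}.
States satisfying AG (item → EX (change ∧ item)): ∅.
q4 is reachable from q0 and violates item → EX (change ∧ item), so AG fails at q0.
q0 ∉ Sat(AG (item → EX (change ∧ item))).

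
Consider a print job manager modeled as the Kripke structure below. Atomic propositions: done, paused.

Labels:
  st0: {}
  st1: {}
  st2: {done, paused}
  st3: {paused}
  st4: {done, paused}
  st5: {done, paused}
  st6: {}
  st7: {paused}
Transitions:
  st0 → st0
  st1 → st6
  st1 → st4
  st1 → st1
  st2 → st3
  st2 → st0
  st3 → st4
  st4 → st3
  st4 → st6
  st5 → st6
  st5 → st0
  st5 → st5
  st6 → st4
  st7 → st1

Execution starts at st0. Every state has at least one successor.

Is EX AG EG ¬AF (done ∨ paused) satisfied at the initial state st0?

States satisfying AG EG ¬AF (done ∨ paused): {st0}.
States satisfying EX AG EG ¬AF (done ∨ paused): {st0, st2, st5}.
st0 ∈ Sat(EX AG EG ¬AF (done ∨ paused)).

Satisfied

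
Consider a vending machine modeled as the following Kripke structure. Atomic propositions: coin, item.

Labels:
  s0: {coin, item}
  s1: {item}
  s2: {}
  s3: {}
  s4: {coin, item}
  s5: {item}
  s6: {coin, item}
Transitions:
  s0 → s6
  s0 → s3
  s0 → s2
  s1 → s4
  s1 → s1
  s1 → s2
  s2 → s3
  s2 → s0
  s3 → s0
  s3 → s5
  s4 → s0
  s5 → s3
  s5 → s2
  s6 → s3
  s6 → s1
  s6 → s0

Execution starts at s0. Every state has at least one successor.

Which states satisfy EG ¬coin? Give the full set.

{s1, s2, s3, s5}

States satisfying ¬coin: {s1, s2, s3, s5}.
States satisfying EG ¬coin: {s1, s2, s3, s5}.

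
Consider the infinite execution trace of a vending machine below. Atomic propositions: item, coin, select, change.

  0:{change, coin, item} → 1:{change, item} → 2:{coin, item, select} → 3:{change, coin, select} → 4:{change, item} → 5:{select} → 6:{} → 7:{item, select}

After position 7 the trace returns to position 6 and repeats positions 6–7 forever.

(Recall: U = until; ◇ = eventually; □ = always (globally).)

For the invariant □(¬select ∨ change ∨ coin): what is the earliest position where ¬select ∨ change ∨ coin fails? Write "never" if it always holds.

Check ¬select ∨ change ∨ coin at each position in order: 0 ✓, 1 ✓, 2 ✓, 3 ✓, 4 ✓.
At position 5 the labels are {select}, so ¬select ∨ change ∨ coin is false there. This is the first violation.

5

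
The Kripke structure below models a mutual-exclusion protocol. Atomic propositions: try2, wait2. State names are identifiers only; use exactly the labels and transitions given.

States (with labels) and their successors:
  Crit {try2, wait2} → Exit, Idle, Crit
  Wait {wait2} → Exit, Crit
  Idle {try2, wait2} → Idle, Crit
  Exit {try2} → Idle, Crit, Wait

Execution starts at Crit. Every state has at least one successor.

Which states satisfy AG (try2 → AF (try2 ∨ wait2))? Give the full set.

{Crit, Wait, Idle, Exit}

States satisfying try2 → AF (try2 ∨ wait2): {Crit, Wait, Idle, Exit}.
States satisfying AG (try2 → AF (try2 ∨ wait2)): {Crit, Wait, Idle, Exit}.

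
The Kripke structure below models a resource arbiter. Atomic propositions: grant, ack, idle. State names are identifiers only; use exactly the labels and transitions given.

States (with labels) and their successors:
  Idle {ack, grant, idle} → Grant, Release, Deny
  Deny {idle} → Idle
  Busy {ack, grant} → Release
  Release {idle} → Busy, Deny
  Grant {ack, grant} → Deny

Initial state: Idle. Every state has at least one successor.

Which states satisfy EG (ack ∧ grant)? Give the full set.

none

States satisfying ack ∧ grant: {Idle, Busy, Grant}.
States satisfying EG (ack ∧ grant): ∅.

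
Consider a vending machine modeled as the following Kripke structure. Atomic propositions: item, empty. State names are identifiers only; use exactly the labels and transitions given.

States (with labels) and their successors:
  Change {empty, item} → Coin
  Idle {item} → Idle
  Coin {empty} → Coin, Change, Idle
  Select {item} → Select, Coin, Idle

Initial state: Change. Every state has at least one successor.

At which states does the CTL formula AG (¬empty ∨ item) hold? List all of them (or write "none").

{Idle}

States satisfying ¬empty ∨ item: {Change, Idle, Select}.
States satisfying AG (¬empty ∨ item): {Idle}.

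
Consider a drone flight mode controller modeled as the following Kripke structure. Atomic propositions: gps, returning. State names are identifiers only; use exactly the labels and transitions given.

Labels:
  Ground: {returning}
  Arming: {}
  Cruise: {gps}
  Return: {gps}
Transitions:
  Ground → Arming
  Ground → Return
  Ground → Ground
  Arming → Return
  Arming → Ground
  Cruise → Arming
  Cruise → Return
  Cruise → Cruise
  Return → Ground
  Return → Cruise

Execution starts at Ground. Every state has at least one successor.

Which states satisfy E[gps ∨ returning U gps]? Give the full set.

{Ground, Cruise, Return}

States satisfying gps ∨ returning: {Ground, Cruise, Return}.
States satisfying gps: {Cruise, Return}.
States satisfying E[gps ∨ returning U gps]: {Ground, Cruise, Return}.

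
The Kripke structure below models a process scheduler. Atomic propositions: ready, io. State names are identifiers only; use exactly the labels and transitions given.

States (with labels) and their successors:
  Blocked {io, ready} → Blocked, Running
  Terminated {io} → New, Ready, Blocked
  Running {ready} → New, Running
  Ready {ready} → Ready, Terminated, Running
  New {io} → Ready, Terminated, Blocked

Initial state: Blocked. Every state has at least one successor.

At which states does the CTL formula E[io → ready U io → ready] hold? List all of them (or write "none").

States satisfying io → ready: {Blocked, Running, Ready}.
States satisfying E[io → ready U io → ready]: {Blocked, Running, Ready}.

{Blocked, Running, Ready}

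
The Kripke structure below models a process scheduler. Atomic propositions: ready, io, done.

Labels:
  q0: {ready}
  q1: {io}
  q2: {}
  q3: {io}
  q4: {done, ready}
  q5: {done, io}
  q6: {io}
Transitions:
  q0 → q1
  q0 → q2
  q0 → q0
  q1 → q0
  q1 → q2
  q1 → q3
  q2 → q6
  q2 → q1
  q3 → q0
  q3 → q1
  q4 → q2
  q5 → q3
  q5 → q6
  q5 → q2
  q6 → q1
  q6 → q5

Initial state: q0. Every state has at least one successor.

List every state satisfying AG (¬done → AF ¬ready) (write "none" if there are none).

States satisfying ¬done → AF ¬ready: {q1, q2, q3, q4, q5, q6}.
States satisfying AG (¬done → AF ¬ready): ∅.

none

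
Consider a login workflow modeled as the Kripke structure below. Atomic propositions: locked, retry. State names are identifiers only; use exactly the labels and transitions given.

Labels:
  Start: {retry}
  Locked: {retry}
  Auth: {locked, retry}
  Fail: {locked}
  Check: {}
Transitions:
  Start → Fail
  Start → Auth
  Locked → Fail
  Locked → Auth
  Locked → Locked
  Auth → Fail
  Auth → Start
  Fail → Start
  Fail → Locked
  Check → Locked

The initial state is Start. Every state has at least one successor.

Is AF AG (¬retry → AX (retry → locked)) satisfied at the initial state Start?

No

States satisfying AG (¬retry → AX (retry → locked)): ∅.
States satisfying AF AG (¬retry → AX (retry → locked)): ∅.
There is a path from Start along which AG (¬retry → AX (retry → locked)) never holds.
Start ∉ Sat(AF AG (¬retry → AX (retry → locked))).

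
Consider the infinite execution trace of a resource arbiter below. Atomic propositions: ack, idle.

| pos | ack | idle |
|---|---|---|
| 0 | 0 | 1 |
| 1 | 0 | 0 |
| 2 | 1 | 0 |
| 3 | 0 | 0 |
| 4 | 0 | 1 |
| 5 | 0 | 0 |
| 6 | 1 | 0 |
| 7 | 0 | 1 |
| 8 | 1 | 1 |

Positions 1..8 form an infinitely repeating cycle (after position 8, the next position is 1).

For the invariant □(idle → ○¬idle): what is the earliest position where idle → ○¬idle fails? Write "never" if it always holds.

Check idle → ○¬idle at each position in order: 0 ✓, 1 ✓, 2 ✓, 3 ✓, 4 ✓, 5 ✓, 6 ✓.
At position 7 the labels are {idle} and the next position 8 has {ack, idle}, so idle → ○¬idle is false there. This is the first violation.

7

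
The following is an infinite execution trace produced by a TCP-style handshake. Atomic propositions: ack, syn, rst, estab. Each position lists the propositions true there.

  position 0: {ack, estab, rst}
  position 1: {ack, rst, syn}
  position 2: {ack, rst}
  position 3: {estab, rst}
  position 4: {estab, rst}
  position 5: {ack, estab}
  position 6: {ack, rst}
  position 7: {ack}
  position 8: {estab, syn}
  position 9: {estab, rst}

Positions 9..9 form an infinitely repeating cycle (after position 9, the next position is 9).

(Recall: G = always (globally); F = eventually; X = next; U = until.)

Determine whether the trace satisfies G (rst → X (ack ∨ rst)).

rst → X (ack ∨ rst) holds at every position 0..9, and those are all positions ever visited, so G (rst → X (ack ∨ rst)) holds.
Positions where rst holds: 0, 1, 2, 3, 4, 6, 9.
Check X (ack ∨ rst) at each: 0→ok, 1→ok, 2→ok, 3→ok, 4→ok, 6→ok, 9→ok.

Yes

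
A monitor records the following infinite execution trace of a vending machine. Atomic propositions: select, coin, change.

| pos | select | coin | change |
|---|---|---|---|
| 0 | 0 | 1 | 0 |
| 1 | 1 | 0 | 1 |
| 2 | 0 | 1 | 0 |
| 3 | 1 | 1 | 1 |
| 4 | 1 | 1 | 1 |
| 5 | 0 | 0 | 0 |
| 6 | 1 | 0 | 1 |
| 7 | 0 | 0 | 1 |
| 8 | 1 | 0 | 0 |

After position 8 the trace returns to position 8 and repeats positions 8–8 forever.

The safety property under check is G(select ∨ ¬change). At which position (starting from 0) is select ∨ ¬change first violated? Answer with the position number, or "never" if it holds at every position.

Check select ∨ ¬change at each position in order: 0 ✓, 1 ✓, 2 ✓, 3 ✓, 4 ✓, 5 ✓, 6 ✓.
At position 7 the labels are {change}, so select ∨ ¬change is false there. This is the first violation.

7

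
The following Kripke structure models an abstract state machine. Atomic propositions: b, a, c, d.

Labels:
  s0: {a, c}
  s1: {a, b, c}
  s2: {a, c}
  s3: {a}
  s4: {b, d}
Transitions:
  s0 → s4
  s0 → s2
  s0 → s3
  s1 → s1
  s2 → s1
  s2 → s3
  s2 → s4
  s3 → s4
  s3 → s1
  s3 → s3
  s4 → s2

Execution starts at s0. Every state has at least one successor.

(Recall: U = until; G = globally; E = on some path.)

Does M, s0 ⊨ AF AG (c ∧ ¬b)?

Violated

States satisfying AG (c ∧ ¬b): ∅.
States satisfying AF AG (c ∧ ¬b): ∅.
There is a path from s0 along which AG (c ∧ ¬b) never holds.
s0 ∉ Sat(AF AG (c ∧ ¬b)).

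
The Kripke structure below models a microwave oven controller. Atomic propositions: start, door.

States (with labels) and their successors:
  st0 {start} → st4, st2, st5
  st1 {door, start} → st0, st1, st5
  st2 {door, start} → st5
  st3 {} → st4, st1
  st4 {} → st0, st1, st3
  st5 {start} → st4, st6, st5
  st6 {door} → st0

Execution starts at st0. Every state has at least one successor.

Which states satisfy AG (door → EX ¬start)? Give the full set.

none

States satisfying door → EX ¬start: {st0, st3, st4, st5}.
States satisfying AG (door → EX ¬start): ∅.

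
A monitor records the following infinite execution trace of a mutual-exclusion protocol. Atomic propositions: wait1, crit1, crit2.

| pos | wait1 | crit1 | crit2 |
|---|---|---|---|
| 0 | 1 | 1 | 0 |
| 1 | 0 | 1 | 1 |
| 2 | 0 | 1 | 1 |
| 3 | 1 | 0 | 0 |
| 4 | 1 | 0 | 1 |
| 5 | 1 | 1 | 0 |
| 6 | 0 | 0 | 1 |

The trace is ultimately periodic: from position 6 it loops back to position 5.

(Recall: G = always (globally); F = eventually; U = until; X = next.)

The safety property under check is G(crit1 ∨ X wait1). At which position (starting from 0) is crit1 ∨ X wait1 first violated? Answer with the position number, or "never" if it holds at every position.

crit1 ∨ X wait1 holds at every position 0..6, and those are all the positions the trace ever visits, so the invariant G(crit1 ∨ X wait1) is never violated.

never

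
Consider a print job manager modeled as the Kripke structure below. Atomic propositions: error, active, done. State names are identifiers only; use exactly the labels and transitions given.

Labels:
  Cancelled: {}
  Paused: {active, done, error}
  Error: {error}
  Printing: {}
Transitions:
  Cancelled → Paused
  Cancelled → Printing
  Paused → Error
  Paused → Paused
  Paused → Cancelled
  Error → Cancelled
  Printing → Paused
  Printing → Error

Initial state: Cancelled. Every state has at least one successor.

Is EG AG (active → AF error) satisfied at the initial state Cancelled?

States satisfying AG (active → AF error): {Cancelled, Paused, Error, Printing}.
States satisfying EG AG (active → AF error): {Cancelled, Paused, Error, Printing}.
Cancelled ∈ Sat(EG AG (active → AF error)).

Yes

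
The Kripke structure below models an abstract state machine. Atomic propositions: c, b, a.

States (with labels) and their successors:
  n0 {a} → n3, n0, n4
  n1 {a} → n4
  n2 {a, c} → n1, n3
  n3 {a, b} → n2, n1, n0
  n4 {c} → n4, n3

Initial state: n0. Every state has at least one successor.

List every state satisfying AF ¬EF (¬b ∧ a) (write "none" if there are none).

States satisfying ¬EF (¬b ∧ a): ∅.
States satisfying AF ¬EF (¬b ∧ a): ∅.

none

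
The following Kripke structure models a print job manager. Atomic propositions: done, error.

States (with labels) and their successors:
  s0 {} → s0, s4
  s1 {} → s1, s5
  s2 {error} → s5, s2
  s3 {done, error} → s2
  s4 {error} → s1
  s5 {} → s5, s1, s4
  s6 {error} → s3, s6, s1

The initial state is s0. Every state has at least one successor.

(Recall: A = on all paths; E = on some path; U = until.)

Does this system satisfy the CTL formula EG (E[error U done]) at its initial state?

No

States satisfying E[error U done]: {s3, s6}.
States satisfying EG (E[error U done]): {s6}.
No suitable path/successor from s0 witnesses the formula.
s0 ∉ Sat(EG (E[error U done])).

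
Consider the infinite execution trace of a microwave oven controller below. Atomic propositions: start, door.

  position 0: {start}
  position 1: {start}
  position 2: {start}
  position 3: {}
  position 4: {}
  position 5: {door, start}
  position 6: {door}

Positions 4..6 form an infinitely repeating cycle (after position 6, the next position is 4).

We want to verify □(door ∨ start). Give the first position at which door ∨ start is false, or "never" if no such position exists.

Check door ∨ start at each position in order: 0 ✓, 1 ✓, 2 ✓.
At position 3 the labels are {}, so door ∨ start is false there. This is the first violation.

3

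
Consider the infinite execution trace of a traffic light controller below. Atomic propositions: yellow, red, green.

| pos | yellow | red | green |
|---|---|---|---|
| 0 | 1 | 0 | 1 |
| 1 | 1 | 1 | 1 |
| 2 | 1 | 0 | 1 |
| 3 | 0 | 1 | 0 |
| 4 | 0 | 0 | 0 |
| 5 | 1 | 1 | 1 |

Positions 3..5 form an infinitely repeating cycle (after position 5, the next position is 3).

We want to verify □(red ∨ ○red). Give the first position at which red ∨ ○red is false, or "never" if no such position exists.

never

red ∨ ○red holds at every position 0..5, and those are all the positions the trace ever visits, so the invariant □(red ∨ ○red) is never violated.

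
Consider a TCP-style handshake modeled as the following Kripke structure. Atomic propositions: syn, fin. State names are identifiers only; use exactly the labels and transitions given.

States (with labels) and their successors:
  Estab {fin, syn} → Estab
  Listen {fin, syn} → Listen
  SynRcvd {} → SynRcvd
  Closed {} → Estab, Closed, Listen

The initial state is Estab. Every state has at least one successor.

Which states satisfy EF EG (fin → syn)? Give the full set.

States satisfying EG (fin → syn): {Estab, Listen, SynRcvd, Closed}.
States satisfying EF EG (fin → syn): {Estab, Listen, SynRcvd, Closed}.

{Estab, Listen, SynRcvd, Closed}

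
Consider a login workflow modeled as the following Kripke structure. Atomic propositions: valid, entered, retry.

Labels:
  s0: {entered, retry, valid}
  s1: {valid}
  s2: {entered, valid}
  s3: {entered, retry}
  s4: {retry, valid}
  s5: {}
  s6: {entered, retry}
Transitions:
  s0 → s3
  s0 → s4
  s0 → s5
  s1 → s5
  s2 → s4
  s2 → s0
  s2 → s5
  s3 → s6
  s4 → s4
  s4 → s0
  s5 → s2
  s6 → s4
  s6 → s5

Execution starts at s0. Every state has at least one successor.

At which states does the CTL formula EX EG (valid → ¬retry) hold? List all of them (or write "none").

{s0, s1, s2, s3, s5, s6}

States satisfying EG (valid → ¬retry): {s1, s2, s3, s5, s6}.
States satisfying EX EG (valid → ¬retry): {s0, s1, s2, s3, s5, s6}.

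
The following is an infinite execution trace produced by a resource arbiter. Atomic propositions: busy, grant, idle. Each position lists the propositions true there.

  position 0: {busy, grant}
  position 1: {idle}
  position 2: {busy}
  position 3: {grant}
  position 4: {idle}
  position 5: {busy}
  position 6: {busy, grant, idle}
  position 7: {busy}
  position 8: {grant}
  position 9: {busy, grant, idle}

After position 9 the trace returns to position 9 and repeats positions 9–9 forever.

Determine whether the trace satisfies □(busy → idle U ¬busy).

Does not hold

busy → idle U ¬busy must hold at every position from 0 onward. It fails at position 0, so □(busy → idle U ¬busy) is false.
Positions where busy holds: 0, 2, 5, 6, 7, 9.
Check idle U ¬busy at each: 0→fails, 2→fails, 5→fails, 6→fails, 7→fails, 9→fails.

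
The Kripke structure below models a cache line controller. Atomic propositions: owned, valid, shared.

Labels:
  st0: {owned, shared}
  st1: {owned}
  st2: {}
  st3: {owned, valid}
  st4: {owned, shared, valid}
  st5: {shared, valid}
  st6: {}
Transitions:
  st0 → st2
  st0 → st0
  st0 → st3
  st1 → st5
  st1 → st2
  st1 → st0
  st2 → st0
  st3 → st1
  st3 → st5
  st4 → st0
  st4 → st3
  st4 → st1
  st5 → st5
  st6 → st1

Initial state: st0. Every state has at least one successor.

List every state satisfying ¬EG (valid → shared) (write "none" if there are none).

{st3}

States satisfying valid → shared: {st0, st1, st2, st4, st5, st6}.
States satisfying EG (valid → shared): {st0, st1, st2, st4, st5, st6}.
States satisfying ¬EG (valid → shared): {st3}.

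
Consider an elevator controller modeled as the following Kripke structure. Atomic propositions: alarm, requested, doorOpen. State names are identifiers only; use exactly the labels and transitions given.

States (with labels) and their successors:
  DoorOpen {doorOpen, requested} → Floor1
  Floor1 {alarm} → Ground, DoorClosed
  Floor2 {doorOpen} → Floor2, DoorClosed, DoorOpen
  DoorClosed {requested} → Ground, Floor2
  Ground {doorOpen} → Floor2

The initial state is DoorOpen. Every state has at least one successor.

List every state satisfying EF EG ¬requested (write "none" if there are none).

{DoorOpen, Floor1, Floor2, DoorClosed, Ground}

States satisfying EG ¬requested: {Floor1, Floor2, Ground}.
States satisfying EF EG ¬requested: {DoorOpen, Floor1, Floor2, DoorClosed, Ground}.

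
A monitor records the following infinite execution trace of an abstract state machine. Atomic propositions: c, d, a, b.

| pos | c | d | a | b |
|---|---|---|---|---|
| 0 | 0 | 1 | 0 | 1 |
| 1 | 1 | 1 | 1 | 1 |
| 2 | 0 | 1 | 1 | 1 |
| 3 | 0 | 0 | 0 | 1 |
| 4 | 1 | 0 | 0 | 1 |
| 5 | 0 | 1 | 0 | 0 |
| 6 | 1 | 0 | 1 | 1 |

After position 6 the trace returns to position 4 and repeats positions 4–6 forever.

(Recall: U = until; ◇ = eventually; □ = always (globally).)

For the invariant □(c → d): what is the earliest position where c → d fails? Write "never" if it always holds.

4

Check c → d at each position in order: 0 ✓, 1 ✓, 2 ✓, 3 ✓.
At position 4 the labels are {b, c}, so c → d is false there. This is the first violation.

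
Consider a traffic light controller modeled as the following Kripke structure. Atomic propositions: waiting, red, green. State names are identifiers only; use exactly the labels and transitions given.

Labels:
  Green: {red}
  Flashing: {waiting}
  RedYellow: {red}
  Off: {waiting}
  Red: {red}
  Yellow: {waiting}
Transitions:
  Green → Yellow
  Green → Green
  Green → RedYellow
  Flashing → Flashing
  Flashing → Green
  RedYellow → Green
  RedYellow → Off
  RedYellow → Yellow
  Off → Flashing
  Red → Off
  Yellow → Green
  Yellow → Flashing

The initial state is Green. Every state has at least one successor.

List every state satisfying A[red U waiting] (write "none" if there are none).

{Flashing, Off, Red, Yellow}

States satisfying red: {Green, RedYellow, Red}.
States satisfying waiting: {Flashing, Off, Yellow}.
States satisfying A[red U waiting]: {Flashing, Off, Red, Yellow}.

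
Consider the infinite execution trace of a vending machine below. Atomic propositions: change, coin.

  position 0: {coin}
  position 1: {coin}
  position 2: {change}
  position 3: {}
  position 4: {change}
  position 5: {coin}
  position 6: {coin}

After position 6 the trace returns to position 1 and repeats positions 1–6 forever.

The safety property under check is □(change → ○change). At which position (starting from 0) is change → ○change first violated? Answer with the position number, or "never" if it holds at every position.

2

Check change → ○change at each position in order: 0 ✓, 1 ✓.
At position 2 the labels are {change} and the next position 3 has {}, so change → ○change is false there. This is the first violation.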